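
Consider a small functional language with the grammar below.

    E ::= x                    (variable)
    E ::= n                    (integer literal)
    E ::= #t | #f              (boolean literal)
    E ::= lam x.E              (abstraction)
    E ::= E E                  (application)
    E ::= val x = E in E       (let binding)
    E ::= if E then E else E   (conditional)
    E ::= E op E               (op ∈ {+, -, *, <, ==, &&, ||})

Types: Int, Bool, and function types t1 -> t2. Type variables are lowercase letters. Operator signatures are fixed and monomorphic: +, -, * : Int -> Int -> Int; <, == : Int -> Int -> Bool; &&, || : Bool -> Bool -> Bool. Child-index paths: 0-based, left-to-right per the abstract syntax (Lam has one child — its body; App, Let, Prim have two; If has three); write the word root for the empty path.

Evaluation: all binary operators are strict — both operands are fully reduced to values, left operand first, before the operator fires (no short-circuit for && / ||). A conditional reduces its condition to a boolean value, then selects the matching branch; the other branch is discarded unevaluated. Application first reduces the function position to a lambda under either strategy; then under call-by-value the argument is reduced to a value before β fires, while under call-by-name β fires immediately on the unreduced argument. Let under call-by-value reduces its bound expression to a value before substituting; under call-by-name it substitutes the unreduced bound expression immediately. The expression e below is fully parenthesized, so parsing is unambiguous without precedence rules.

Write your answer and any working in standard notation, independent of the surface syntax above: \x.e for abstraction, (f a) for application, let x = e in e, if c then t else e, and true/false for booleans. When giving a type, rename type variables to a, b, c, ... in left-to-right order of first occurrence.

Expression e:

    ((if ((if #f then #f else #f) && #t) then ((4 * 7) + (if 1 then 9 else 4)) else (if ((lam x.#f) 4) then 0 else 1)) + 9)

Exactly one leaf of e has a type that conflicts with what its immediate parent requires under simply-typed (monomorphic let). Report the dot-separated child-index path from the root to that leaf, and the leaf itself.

Answer: 0.1.1.0 : 1

Trace:
  unify Bool ~ Bool
  unify Bool ~ Bool
  unify Bool ~ Bool
  unify Bool ~ Bool
  unify Bool ~ Bool
  unify Int ~ Int
  unify Int ~ Int
  unify Int ~ Int
  unify Int ~ Bool
  FAIL: mismatch Int ~ Bool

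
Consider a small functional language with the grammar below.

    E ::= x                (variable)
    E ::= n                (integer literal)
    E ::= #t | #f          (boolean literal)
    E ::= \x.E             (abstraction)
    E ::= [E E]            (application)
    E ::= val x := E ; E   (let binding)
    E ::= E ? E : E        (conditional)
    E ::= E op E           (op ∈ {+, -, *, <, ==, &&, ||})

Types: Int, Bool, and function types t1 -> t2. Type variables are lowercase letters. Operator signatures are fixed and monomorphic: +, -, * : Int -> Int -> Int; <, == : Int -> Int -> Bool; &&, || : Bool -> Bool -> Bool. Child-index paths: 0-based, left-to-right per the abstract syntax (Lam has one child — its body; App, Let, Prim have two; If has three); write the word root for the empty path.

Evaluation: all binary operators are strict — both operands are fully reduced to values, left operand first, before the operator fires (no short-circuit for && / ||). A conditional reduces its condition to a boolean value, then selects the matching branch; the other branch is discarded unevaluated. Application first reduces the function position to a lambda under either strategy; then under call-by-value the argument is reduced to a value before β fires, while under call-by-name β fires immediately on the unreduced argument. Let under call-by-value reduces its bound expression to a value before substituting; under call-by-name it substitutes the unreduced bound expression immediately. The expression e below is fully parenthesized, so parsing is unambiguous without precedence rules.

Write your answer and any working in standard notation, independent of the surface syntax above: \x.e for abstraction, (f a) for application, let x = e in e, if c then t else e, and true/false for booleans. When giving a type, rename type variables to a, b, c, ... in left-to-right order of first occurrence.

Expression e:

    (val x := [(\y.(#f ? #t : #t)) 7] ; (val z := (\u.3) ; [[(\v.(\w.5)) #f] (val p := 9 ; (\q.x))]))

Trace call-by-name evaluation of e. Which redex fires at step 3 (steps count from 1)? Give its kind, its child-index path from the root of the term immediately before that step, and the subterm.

Trace:
step 0: (let x = ((\y.(if false then true else true)) 7) in (let z = (\u.3) in (((\v.(\w.5)) false) (let p = 9 in (\q.x)))))
step 1: [let@root] (let z = (\u.3) in (((\v.(\w.5)) false) (let p = 9 in (\q.((\y.(if false then true else true)) 7)))))
step 2: [let@root] (((\v.(\w.5)) false) (let p = 9 in (\q.((\y.(if false then true else true)) 7))))
step 3: [beta@0] ((\w.5) (let p = 9 in (\q.((\y.(if false then true else true)) 7))))

Answer: beta at 0 : ((\v.(\w.5)) false)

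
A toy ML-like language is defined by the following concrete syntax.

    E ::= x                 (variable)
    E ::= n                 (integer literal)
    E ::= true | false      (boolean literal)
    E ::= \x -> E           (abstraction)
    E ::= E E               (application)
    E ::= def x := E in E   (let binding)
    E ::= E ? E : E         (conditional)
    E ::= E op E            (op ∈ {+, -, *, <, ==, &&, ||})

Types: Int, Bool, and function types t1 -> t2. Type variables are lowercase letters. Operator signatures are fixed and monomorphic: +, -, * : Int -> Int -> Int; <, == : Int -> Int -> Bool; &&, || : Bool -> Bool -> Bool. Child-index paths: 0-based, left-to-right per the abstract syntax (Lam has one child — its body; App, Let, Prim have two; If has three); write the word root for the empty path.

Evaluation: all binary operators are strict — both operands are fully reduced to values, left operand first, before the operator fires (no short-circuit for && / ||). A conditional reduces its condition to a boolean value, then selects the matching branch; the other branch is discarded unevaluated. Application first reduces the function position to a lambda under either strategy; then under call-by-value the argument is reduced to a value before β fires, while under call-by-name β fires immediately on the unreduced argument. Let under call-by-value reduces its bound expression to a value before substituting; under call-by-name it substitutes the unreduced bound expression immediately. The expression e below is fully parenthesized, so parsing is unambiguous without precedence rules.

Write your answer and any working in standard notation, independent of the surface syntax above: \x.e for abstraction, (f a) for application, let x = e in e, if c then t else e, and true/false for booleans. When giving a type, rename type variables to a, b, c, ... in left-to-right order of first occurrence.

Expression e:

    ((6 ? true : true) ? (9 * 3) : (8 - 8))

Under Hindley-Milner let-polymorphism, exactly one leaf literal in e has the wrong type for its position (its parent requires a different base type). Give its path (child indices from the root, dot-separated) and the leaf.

Working:
  unify Int ~ Bool
  FAIL: mismatch Int ~ Bool

Answer: 0.0 : 6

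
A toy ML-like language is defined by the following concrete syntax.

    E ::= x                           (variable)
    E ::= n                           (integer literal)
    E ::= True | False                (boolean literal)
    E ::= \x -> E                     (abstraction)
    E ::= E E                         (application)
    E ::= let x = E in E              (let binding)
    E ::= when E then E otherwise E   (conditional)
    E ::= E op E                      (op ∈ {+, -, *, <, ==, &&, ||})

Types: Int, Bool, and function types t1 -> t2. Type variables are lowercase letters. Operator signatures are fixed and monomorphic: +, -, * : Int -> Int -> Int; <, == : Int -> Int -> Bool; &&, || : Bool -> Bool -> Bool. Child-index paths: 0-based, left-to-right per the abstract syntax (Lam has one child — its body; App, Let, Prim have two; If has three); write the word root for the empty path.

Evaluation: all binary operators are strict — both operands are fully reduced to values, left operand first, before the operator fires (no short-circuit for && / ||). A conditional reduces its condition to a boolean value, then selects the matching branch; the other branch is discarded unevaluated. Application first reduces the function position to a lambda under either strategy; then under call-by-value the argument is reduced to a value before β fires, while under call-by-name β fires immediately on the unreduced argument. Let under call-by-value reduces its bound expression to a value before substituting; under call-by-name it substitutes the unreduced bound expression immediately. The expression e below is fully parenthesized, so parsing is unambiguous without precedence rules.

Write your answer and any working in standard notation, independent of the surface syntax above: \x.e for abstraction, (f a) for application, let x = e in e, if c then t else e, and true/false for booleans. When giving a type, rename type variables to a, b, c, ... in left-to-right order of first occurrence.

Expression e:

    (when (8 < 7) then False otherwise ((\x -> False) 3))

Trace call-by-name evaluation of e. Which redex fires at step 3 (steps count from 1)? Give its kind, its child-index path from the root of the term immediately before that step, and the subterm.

Working:
step 0: (if (8 < 7) then false else ((\x.false) 3))
step 1: [delta@0] (if false then false else ((\x.false) 3))
step 2: [if@root] ((\x.false) 3)
step 3: [beta@root] false

Answer: beta at root : ((\x.false) 3)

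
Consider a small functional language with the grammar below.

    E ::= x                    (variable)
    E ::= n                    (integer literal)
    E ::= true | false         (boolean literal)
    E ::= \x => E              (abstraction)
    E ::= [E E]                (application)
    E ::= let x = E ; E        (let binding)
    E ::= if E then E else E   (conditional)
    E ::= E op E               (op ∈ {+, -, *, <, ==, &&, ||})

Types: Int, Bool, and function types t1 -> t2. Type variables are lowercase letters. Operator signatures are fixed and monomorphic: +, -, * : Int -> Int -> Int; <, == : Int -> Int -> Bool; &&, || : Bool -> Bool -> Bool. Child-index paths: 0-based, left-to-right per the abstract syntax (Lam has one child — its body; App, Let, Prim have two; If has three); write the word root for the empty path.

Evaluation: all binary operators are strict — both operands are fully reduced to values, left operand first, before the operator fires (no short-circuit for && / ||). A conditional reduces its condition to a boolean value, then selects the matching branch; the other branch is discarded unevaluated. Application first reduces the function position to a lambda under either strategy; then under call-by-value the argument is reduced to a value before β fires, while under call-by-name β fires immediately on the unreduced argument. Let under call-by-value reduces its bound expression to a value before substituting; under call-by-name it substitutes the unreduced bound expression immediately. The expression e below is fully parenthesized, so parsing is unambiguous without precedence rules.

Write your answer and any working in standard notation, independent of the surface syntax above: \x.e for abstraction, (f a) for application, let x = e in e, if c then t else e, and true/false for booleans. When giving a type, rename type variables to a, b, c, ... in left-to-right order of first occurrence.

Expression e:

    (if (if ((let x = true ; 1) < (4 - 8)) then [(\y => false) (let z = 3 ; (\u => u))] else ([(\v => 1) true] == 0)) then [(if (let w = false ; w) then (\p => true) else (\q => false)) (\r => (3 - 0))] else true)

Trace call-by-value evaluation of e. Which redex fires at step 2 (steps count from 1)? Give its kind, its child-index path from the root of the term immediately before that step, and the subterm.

Answer: delta at 0.0.1 : (4 - 8)

Trace:
step 0: (if (if ((let x = true in 1) < (4 - 8)) then ((\y.false) (let z = 3 in (\u.u))) else (((\v.1) true) == 0)) then ((if (let w = false in w) then (\p.true) else (\q.false)) (\r.(3 - 0))) else true)
step 1: [let@0.0.0] (if (if (1 < (4 - 8)) then ((\y.false) (let z = 3 in (\u.u))) else (((\v.1) true) == 0)) then ((if (let w = false in w) then (\p.true) else (\q.false)) (\r.(3 - 0))) else true)
step 2: [delta@0.0.1] (if (if (1 < -4) then ((\y.false) (let z = 3 in (\u.u))) else (((\v.1) true) == 0)) then ((if (let w = false in w) then (\p.true) else (\q.false)) (\r.(3 - 0))) else true)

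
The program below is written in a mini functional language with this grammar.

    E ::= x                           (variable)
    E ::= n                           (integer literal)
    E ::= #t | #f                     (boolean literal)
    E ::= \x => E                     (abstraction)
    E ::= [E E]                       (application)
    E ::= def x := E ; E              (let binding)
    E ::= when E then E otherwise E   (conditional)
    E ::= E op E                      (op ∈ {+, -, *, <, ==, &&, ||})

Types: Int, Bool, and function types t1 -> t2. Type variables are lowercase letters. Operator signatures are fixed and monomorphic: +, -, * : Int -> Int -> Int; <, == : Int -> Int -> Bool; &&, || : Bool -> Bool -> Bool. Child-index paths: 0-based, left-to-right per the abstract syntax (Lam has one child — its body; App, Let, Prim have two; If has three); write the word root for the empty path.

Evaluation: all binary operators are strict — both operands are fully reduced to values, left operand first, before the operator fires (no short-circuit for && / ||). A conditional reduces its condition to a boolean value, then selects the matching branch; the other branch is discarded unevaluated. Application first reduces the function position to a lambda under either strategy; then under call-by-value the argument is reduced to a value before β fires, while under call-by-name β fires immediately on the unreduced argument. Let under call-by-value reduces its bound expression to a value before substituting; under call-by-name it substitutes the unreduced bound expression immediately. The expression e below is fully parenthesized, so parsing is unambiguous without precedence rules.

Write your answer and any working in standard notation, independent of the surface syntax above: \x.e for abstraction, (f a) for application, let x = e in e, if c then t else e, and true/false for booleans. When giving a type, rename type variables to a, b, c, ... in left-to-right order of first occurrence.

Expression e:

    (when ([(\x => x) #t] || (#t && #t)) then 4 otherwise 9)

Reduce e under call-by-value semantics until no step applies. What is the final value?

Answer: 4

Working:
step 0: (if (((\x.x) true) || (true && true)) then 4 else 9)
step 1: [beta@0.0] (if (true || (true && true)) then 4 else 9)
step 2: [delta@0.1] (if (true || true) then 4 else 9)
step 3: [delta@0] (if true then 4 else 9)
step 4: [if@root] 4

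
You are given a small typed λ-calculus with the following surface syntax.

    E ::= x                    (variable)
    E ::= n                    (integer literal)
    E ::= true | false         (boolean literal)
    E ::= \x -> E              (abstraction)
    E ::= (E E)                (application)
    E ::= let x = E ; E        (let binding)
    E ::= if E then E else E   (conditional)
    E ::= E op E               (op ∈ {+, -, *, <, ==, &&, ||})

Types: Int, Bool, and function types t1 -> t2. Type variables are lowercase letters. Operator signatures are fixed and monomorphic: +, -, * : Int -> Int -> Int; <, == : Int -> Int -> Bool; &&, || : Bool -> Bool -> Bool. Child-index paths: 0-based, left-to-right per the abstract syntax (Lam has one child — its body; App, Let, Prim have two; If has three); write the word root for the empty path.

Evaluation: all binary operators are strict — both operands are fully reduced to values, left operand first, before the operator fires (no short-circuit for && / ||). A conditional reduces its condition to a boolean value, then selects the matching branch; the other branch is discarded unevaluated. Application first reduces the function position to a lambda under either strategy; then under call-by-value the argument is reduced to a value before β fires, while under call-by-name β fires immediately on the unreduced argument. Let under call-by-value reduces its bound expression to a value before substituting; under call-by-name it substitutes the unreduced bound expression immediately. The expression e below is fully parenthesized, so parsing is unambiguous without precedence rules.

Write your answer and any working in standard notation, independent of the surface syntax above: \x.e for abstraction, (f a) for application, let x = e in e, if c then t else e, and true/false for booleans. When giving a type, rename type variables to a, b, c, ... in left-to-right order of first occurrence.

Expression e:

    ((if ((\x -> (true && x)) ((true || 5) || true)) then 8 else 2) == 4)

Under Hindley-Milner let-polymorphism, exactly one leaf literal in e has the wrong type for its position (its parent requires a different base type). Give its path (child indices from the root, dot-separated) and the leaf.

Answer: 0.0.1.0.1 : 5

Derivation:
  unify Bool ~ Bool
x : a
  unify a ~ Bool
\x._ : Bool -> Bool
  unify Bool ~ Bool
  unify Int ~ Bool
  FAIL: mismatch Int ~ Bool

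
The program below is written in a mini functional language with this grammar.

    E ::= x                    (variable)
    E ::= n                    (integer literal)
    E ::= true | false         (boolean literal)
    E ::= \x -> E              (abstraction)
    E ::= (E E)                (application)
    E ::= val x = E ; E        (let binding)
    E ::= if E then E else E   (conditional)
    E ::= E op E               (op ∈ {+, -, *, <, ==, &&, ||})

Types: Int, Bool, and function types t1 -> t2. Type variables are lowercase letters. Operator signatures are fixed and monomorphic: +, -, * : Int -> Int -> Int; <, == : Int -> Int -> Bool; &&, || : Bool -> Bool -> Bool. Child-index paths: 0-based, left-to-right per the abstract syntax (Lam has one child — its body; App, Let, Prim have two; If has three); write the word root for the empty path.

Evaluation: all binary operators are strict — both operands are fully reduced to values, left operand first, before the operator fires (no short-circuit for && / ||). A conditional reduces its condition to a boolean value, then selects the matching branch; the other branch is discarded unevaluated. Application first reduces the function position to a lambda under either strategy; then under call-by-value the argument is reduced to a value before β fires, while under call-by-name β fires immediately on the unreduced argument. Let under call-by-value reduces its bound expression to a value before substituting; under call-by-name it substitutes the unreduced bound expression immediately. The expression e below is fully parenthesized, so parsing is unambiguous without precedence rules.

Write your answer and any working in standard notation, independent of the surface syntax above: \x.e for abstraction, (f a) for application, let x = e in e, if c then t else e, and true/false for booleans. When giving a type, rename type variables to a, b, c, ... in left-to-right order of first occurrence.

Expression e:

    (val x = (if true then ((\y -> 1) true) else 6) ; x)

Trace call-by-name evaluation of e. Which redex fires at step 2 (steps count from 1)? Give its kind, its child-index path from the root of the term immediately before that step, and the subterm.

Working:
step 0: (let x = (if true then ((\y.1) true) else 6) in x)
step 1: [let@root] (if true then ((\y.1) true) else 6)
step 2: [if@root] ((\y.1) true)

Answer: if at root : (if true then ((\y.1) true) else 6)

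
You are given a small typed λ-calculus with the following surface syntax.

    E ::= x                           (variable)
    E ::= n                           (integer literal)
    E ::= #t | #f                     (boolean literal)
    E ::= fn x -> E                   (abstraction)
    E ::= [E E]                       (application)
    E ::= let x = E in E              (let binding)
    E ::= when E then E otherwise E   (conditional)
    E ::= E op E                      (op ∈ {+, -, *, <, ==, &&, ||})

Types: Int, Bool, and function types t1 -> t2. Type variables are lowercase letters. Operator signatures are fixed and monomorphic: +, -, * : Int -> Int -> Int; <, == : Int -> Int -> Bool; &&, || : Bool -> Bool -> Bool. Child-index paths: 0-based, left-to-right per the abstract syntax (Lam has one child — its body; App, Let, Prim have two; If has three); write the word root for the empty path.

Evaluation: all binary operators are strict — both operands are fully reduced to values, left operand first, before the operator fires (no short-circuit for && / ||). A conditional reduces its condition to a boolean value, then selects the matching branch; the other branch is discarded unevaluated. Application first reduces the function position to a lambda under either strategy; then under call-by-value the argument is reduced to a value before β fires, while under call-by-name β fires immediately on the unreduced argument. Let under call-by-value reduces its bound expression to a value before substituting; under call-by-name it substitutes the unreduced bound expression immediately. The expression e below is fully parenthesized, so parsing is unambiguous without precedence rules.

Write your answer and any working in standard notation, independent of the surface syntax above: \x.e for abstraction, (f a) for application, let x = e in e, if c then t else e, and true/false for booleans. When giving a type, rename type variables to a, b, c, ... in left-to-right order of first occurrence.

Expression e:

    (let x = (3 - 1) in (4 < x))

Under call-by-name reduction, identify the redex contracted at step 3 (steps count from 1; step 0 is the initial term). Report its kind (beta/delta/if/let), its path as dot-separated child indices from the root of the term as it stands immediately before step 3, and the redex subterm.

Working:
step 0: (let x = (3 - 1) in (4 < x))
step 1: [let@root] (4 < (3 - 1))
step 2: [delta@1] (4 < 2)
step 3: [delta@root] false

Answer: delta at root : (4 < 2)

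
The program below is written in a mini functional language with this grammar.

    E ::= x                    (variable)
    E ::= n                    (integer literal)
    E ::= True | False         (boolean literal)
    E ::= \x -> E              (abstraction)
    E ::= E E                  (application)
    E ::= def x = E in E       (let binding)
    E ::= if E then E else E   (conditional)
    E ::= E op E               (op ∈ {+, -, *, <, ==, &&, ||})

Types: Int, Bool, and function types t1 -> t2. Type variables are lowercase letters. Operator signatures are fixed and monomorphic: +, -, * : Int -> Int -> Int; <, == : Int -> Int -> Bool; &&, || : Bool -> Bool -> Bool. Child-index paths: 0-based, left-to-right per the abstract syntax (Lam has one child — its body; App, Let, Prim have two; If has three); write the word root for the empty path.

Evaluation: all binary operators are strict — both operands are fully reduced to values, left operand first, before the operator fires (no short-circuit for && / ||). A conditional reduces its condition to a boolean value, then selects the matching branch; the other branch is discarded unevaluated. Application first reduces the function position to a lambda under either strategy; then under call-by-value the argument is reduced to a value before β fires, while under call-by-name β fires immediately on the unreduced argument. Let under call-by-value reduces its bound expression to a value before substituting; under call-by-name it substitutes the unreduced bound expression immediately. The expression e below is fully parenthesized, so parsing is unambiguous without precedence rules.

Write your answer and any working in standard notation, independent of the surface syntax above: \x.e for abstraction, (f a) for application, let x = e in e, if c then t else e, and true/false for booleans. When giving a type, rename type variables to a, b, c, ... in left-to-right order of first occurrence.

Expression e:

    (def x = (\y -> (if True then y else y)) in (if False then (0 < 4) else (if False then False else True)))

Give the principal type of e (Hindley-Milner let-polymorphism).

Answer: Bool

Trace:
  unify Bool ~ Bool
y : a
y : a
  unify a ~ a
\y._ : a -> a
let x : forall. a -> a
  unify Bool ~ Bool
  unify Int ~ Int
  unify Int ~ Int
  unify Bool ~ Bool
  unify Bool ~ Bool
  unify Bool ~ Bool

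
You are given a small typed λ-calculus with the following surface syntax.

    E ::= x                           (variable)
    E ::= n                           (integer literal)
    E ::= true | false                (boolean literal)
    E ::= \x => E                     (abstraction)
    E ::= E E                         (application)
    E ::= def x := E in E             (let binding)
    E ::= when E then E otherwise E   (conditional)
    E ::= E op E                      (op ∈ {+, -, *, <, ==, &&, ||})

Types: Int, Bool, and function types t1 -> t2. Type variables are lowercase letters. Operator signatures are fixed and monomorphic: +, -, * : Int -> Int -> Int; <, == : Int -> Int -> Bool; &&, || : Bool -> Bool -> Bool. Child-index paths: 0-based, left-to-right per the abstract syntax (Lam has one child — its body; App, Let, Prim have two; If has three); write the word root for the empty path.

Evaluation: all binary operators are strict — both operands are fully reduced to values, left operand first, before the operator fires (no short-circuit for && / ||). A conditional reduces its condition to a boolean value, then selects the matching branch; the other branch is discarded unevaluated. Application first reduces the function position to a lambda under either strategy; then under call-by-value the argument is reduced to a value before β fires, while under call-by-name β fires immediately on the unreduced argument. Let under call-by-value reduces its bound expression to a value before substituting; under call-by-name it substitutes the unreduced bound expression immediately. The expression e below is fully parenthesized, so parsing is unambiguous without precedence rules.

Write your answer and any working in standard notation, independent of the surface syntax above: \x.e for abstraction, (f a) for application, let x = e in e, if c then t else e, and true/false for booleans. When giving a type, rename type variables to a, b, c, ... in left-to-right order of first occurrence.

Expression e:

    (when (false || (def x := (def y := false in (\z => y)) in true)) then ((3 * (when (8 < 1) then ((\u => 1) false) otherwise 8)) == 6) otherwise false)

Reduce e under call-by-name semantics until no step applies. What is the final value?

Answer: false

Trace:
step 0: (if (false || (let x = (let y = false in (\z.y)) in true)) then ((3 * (if (8 < 1) then ((\u.1) false) else 8)) == 6) else false)
step 1: [let@0.1] (if (false || true) then ((3 * (if (8 < 1) then ((\u.1) false) else 8)) == 6) else false)
step 2: [delta@0] (if true then ((3 * (if (8 < 1) then ((\u.1) false) else 8)) == 6) else false)
step 3: [if@root] ((3 * (if (8 < 1) then ((\u.1) false) else 8)) == 6)
step 4: [delta@0.1.0] ((3 * (if false then ((\u.1) false) else 8)) == 6)
step 5: [if@0.1] ((3 * 8) == 6)
step 6: [delta@0] (24 == 6)
step 7: [delta@root] false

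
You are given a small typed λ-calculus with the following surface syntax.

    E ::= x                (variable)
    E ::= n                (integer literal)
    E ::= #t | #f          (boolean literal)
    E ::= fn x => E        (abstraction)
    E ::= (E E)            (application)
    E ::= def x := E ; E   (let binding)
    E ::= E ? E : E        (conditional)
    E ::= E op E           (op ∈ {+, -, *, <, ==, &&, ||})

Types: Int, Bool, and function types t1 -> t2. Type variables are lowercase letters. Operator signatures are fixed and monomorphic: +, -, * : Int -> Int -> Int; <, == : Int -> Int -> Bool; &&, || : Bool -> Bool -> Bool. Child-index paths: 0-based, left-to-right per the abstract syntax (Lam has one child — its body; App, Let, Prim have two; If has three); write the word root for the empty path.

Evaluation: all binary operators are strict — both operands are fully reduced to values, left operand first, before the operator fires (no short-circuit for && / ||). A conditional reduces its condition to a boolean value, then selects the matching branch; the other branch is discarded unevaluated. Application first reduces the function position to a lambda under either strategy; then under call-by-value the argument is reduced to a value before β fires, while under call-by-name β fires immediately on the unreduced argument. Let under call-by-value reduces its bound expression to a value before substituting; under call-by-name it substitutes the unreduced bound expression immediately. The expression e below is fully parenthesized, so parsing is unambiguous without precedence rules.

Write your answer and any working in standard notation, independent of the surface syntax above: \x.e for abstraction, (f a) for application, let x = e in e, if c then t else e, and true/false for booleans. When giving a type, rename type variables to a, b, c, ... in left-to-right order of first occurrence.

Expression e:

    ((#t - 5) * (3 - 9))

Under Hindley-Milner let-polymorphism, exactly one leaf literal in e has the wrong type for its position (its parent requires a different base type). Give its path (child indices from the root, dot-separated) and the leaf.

Trace:
  unify Bool ~ Int
  FAIL: mismatch Bool ~ Int

Answer: 0.0 : true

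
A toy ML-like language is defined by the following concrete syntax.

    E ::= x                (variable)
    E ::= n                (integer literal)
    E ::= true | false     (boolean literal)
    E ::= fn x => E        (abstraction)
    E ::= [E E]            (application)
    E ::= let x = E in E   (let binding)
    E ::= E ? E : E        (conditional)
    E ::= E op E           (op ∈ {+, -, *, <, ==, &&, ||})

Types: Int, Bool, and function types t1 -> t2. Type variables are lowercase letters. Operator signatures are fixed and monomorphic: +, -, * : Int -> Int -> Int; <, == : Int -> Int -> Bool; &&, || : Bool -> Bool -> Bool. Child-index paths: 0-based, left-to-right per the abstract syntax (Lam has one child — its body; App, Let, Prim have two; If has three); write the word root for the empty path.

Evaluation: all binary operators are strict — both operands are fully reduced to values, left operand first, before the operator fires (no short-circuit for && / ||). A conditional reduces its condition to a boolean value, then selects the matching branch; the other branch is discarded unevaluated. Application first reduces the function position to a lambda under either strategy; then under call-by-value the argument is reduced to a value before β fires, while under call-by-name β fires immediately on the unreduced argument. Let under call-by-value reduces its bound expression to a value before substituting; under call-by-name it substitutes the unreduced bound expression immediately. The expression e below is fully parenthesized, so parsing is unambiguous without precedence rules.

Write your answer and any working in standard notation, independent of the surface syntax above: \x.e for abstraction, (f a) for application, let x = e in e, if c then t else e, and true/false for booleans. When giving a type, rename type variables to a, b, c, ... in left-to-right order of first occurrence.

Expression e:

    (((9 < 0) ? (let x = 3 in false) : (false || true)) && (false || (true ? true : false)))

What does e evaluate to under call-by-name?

Answer: true

Working:
step 0: ((if (9 < 0) then (let x = 3 in false) else (false || true)) && (false || (if true then true else false)))
step 1: [delta@0.0] ((if false then (let x = 3 in false) else (false || true)) && (false || (if true then true else false)))
step 2: [if@0] ((false || true) && (false || (if true then true else false)))
step 3: [delta@0] (true && (false || (if true then true else false)))
step 4: [if@1.1] (true && (false || true))
step 5: [delta@1] (true && true)
step 6: [delta@root] true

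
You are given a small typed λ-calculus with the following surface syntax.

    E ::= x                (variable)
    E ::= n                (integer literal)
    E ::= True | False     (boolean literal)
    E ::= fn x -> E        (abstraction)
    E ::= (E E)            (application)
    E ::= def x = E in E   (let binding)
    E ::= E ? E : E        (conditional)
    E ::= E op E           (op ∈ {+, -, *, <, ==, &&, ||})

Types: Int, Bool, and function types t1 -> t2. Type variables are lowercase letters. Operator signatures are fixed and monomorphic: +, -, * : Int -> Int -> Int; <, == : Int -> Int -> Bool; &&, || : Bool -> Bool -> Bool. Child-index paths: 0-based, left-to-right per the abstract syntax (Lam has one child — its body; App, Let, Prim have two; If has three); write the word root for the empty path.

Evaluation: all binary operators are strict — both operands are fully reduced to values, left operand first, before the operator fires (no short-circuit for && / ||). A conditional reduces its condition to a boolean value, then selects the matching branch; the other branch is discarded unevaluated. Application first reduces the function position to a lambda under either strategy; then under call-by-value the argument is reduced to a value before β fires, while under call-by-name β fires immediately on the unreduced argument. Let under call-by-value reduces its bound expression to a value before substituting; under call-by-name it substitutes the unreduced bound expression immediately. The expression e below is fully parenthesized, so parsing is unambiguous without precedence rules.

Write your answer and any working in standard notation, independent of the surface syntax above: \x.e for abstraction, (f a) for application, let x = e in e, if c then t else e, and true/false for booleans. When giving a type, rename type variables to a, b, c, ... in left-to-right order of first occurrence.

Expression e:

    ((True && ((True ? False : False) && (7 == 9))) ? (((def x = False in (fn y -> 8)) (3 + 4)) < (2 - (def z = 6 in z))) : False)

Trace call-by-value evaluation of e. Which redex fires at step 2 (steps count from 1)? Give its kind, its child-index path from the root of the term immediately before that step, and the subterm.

Answer: delta at 0.1.1 : (7 == 9)

Derivation:
step 0: (if (true && ((if true then false else false) && (7 == 9))) then (((let x = false in (\y.8)) (3 + 4)) < (2 - (let z = 6 in z))) else false)
step 1: [if@0.1.0] (if (true && (false && (7 == 9))) then (((let x = false in (\y.8)) (3 + 4)) < (2 - (let z = 6 in z))) else false)
step 2: [delta@0.1.1] (if (true && (false && false)) then (((let x = false in (\y.8)) (3 + 4)) < (2 - (let z = 6 in z))) else false)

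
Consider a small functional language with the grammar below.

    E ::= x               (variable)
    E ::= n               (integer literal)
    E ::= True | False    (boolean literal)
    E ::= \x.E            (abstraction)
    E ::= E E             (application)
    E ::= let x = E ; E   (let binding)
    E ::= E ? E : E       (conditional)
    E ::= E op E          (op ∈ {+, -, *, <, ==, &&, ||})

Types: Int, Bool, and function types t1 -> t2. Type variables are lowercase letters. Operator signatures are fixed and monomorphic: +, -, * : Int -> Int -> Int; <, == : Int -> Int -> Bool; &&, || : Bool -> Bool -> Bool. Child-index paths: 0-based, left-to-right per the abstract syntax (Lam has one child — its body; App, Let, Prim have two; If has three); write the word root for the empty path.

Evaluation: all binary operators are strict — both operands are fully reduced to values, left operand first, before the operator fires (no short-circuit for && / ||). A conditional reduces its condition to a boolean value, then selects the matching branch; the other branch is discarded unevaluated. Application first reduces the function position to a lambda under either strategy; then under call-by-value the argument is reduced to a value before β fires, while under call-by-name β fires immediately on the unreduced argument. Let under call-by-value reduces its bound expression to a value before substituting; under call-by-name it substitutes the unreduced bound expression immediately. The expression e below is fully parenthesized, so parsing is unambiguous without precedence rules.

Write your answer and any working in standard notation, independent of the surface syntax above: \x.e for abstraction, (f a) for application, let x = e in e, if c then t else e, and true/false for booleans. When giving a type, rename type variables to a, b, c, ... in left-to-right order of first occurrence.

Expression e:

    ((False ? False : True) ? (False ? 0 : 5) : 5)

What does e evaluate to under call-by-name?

Answer: 5

Working:
step 0: (if (if false then false else true) then (if false then 0 else 5) else 5)
step 1: [if@0] (if true then (if false then 0 else 5) else 5)
step 2: [if@root] (if false then 0 else 5)
step 3: [if@root] 5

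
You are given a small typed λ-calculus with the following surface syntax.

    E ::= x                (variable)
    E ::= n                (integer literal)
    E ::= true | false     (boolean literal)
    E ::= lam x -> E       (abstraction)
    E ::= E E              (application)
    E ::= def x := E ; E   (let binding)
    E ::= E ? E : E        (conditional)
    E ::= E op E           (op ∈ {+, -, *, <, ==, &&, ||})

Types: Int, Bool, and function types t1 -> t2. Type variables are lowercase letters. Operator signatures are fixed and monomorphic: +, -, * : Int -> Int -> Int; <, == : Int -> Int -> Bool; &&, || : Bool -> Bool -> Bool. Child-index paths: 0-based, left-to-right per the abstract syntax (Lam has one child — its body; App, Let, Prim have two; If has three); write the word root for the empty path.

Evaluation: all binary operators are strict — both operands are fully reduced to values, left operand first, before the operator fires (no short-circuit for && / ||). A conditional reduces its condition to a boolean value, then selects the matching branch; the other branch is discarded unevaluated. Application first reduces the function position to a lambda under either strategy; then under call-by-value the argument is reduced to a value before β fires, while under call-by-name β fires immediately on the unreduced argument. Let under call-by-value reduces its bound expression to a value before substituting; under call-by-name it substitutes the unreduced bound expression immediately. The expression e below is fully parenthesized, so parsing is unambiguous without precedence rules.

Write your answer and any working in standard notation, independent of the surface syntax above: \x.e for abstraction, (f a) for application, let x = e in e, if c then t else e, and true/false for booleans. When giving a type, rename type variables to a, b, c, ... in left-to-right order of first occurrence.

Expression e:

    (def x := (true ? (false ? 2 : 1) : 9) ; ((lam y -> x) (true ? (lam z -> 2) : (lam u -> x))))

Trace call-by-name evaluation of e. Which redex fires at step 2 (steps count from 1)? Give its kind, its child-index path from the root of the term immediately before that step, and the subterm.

Trace:
step 0: (let x = (if true then (if false then 2 else 1) else 9) in ((\y.x) (if true then (\z.2) else (\u.x))))
step 1: [let@root] ((\y.(if true then (if false then 2 else 1) else 9)) (if true then (\z.2) else (\u.(if true then (if false then 2 else 1) else 9))))
step 2: [beta@root] (if true then (if false then 2 else 1) else 9)

Answer: beta at root : ((\y.(if true then (if false then 2 else 1) else 9)) (if true then (\z.2) else (\u.(if true then (if false then 2 else 1) else 9))))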